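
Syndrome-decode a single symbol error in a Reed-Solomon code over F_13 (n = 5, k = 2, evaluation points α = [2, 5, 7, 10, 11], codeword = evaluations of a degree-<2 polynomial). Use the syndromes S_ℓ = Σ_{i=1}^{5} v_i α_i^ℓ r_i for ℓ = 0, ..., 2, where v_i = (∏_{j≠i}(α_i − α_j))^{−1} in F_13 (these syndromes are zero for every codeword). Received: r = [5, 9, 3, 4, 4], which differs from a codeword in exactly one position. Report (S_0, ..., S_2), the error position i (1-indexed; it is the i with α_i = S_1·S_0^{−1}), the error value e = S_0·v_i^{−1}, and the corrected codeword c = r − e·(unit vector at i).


S = (1, 10, 9), error at position 4, error magnitude e = 10, c = [5, 9, 3, 7, 4].

Step 1: column multipliers v_i = (∏_{j≠i}(α_i − α_j))^{−1} mod 13.
  i = 1 (α = 2): (2−5)(2−7)(2−10)(2−11) = (−3)·(−5)·(−8)·(−9) = 1080 ≡ 1, so v_1 = 1^{−1} = 1 (mod 13).
  i = 2 (α = 5): (5−2)(5−7)(5−10)(5−11) = 3·(−2)·(−5)·(−6) = −180 ≡ 2, so v_2 = 2^{−1} = 7 (mod 13).
  i = 3 (α = 7): (7−2)(7−5)(7−10)(7−11) = 5·2·(−3)·(−4) = 120 ≡ 3, so v_3 = 3^{−1} = 9 (mod 13).
  i = 4 (α = 10): (10−2)(10−5)(10−7)(10−11) = 8·5·3·(−1) = −120 ≡ 10, so v_4 = 10^{−1} = 4 (mod 13).
  i = 5 (α = 11): (11−2)(11−5)(11−7)(11−10) = 9·6·4·1 = 216 ≡ 8, so v_5 = 8^{−1} = 5 (mod 13).
  v = [1, 7, 9, 4, 5].
Step 2: syndromes of r = [5, 9, 3, 4, 4] (all sums mod 13).
  S_0 = Σ v_i r_i = 1·5 + 7·9 + 9·3 + 4·4 + 5·4 = 131 ≡ 1.
  S_1 = Σ v_i α_i r_i = 1·2·5 + 7·5·9 + 9·7·3 + 4·10·4 + 5·11·4 = 894 ≡ 10.
  α_i^2 mod 13 = [4, 12, 10, 9, 4].
  S_2 = Σ v_i α_i^2 r_i = 1·4·5 + 7·12·9 + 9·10·3 + 4·9·4 + 5·4·4 = 1270 ≡ 9.
  S = (1, 10, 9) ≠ 0, so r is not a codeword (an error is present).
Step 3: locate the error. For a single error e at position i, S_ℓ = v_i·e·α_i^ℓ, so α_err = S_1/S_0.
  S_0^{−1} = 1^{−1} = 1 (mod 13), so α_err = 10·1 = 10 ≡ 10 = α_4. Error position i = 4.
  Consistency check: S_2/S_1 = 9·4 = 36 ≡ 10 = α_err ✓ (single-error assumption holds).
Step 4: error magnitude e = S_0/v_4 = S_0·∏_{j≠4}(α_4 − α_j) = 1·10 = 10 ≡ 10 (mod 13).
Step 5: correct position 4: c_4 = r_4 − e = 4 − 10 ≡ 7 (mod 13). Hence c = [5, 9, 3, 7, 4].
  Check: interpolating c through the α_i gives m(x) = 11 + 10·x (degree < 2) with m(α_i) = c_i for every i, so c is indeed a codeword.


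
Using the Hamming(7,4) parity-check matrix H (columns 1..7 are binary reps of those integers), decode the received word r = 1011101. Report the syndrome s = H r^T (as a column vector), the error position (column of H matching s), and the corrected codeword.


s = (1, 0, 0)^T, error position = 4, corrected codeword c = 1010101

Compute s = H r^T mod 2 one row at a time:
  s_1 = 1 + 1 + 0 + 1 = 3 ≡ 1 (mod 2).
  s_2 = 0 + 1 + 0 + 1 = 2 ≡ 0 (mod 2).
  s_3 = 1 + 1 + 1 + 1 = 4 ≡ 0 (mod 2).
s = (1, 0, 0)^T — this equals column 4 of H (binary 100), so error is at position 4.
Correct: flip bit 4 of r = 1011101 to get c = 1010101.


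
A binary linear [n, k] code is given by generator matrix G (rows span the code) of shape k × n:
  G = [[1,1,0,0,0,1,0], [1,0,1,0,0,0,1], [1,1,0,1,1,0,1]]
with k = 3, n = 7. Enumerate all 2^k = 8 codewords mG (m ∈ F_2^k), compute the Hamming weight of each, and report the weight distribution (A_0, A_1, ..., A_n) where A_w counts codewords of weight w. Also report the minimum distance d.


Weight distribution: A_0 = 1, A_3 = 2, A_4 = 3, A_5 = 2. Minimum distance d = 3.

Enumerate all 2^3 = 8 messages m ∈ F_2^3.
For each, compute codeword c = mG in F_2^7, then tally its weight.
  m = 000 → c = 0000000, weight = 0.
  m = 100 → c = 1100010, weight = 3.
  m = 010 → c = 1010001, weight = 3.
  m = 110 → c = 0110011, weight = 4.
  m = 001 → c = 1101101, weight = 5.
  m = 101 → c = 0001111, weight = 4.
  m = 011 → c = 0111100, weight = 4.
  m = 111 → c = 1011110, weight = 5.
Tally weights:
  weight 0: 1 codewords.
  weight 3: 2 codewords.
  weight 4: 3 codewords.
  weight 5: 2 codewords.
Minimum distance d = smallest w > 0 with A_w > 0 = 3.
Sanity: Σ A_w = 8 = 2^3 = 8 ✓.


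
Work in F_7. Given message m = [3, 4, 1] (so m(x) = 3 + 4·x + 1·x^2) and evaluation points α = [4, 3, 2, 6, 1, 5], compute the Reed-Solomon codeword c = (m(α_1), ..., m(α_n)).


c = [0, 3, 1, 0, 1, 6]

Message polynomial: m(x) = 3 + 4·x + 1·x^2 (mod 7).
For each evaluation point α_i, compute m(α_i) mod 7:
  α_1 = 4: Horner steps 1 → 1 → 0, so m(4) = 0.
  α_2 = 3: Horner steps 1 → 0 → 3, so m(3) = 3.
  α_3 = 2: Horner steps 1 → 6 → 1, so m(2) = 1.
  α_4 = 6: Horner steps 1 → 3 → 0, so m(6) = 0.
  α_5 = 1: Horner steps 1 → 5 → 1, so m(1) = 1.
  α_6 = 5: Horner steps 1 → 2 → 6, so m(5) = 6.
Codeword c = [0, 3, 1, 0, 1, 6] ∈ F_7^6.


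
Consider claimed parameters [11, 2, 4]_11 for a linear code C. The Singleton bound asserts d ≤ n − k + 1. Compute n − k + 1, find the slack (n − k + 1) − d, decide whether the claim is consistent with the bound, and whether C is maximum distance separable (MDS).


Singleton RHS = n − k + 1 = 10, slack = 6, bound satisfied, not MDS.

Singleton bound: d ≤ n − k + 1.
Here n = 11, k = 2, so n − k + 1 = 10.
Given d = 4, check d ≤ 10: YES.
Slack = (n − k + 1) − d = 6.
The code is NOT MDS (slack = 6 > 0).
Description: the claimed parameters are [11, 2, 4]_11; such a code would be non-MDS.


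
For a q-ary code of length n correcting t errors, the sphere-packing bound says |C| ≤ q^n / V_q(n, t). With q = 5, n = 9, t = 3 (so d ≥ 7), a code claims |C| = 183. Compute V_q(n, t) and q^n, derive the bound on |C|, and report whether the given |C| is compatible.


V_q(n, t) = 5989, q^n = 1953125, Hamming bound = 326, |C| = 183 ≤ bound (satisfied).

Step 1: Compute V_q(n, t) = Σ_{j=0}^3 C(n, j) (q−1)^j.
  j = 0: C(9,0)·(4)^0 = 1·1 = 1.
  j = 1: C(9,1)·(4)^1 = 9·4 = 36.
  j = 2: C(9,2)·(4)^2 = 36·16 = 576.
  j = 3: C(9,3)·(4)^3 = 84·64 = 5376.
  V_q(n, t) = 1 + 36 + 576 + 5376 = 5989.
Step 2: q^n = 5^9 = 1953125.
Step 3: Hamming bound ⌊q^n / V_q(n,t)⌋ = ⌊1953125/5989⌋ = 326.
Step 4: Compare |C| = 183 to 326: satisfied.
The claimed |C| lies below the Hamming bound.


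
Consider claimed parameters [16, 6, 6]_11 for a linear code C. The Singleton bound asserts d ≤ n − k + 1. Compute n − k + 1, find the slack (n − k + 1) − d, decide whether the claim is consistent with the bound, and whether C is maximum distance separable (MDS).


Singleton RHS = n − k + 1 = 11, slack = 5, bound satisfied, not MDS.

Singleton bound: d ≤ n − k + 1.
Here n = 16, k = 6, so n − k + 1 = 11.
Given d = 6, check d ≤ 11: YES.
Slack = (n − k + 1) − d = 5.
The code is NOT MDS (slack = 5 > 0).
Description: the claimed parameters are [16, 6, 6]_11; such a code would be non-MDS.


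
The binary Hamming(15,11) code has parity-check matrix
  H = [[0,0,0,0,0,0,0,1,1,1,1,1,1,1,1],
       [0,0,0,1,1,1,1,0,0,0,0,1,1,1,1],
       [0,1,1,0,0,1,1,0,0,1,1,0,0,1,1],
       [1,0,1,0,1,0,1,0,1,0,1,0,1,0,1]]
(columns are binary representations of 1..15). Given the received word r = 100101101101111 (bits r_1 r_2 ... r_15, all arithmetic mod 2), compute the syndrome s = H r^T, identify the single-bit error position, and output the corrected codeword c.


s = (0, 1, 1, 1)^T, error position = 7, corrected codeword c = 100101001101111

Compute s = H r^T mod 2 one row at a time:
  s_1 = 0 + 1 + 1 + 0 + 1 + 1 + 1 + 1 = 6 ≡ 0 (mod 2).
  s_2 = 1 + 0 + 1 + 1 + 1 + 1 + 1 + 1 = 7 ≡ 1 (mod 2).
  s_3 = 0 + 0 + 1 + 1 + 1 + 0 + 1 + 1 = 5 ≡ 1 (mod 2).
  s_4 = 1 + 0 + 0 + 1 + 1 + 0 + 1 + 1 = 5 ≡ 1 (mod 2).
s = (0, 1, 1, 1)^T — this equals column 7 of H (binary 0111), so error is at position 7.
Correct: flip bit 7 of r = 100101101101111 to get c = 100101001101111.


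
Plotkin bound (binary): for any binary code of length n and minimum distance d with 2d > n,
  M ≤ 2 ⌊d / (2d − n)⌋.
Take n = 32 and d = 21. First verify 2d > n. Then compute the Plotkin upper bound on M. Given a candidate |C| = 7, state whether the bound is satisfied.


Plotkin bound M ≤ 4; given |C| = 7 > bound (violated).

Check applicability: 2d = 42, n = 32.
2d − n = 10 > 0, so Plotkin applies.
Compute d/(2d−n) = 21/10 ≈ 2.1000.
⌊d/(2d−n)⌋ = 2.
Plotkin bound: M ≤ 2·2 = 4.
Given |C| = 7, check: VIOLATED.
This |C| is above the Plotkin bound, so no binary code with n = 32, d = 21 and 7 codewords exists.


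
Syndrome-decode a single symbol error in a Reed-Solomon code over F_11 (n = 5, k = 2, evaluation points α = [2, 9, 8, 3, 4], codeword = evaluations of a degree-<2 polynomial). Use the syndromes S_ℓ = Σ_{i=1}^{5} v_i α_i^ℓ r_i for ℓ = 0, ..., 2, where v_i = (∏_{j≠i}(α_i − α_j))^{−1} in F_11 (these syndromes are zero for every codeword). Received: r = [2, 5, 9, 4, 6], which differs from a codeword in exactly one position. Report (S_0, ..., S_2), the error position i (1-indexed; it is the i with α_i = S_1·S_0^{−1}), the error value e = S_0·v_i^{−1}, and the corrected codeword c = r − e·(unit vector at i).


S = (6, 4, 10), error at position 3, error magnitude e = 6, c = [2, 5, 3, 4, 6].

Step 1: column multipliers v_i = (∏_{j≠i}(α_i − α_j))^{−1} mod 11.
  i = 1 (α = 2): (2−9)(2−8)(2−3)(2−4) = (−7)·(−6)·(−1)·(−2) = 84 ≡ 7, so v_1 = 7^{−1} = 8 (mod 11).
  i = 2 (α = 9): (9−2)(9−8)(9−3)(9−4) = 7·1·6·5 = 210 ≡ 1, so v_2 = 1^{−1} = 1 (mod 11).
  i = 3 (α = 8): (8−2)(8−9)(8−3)(8−4) = 6·(−1)·5·4 = −120 ≡ 1, so v_3 = 1^{−1} = 1 (mod 11).
  i = 4 (α = 3): (3−2)(3−9)(3−8)(3−4) = 1·(−6)·(−5)·(−1) = −30 ≡ 3, so v_4 = 3^{−1} = 4 (mod 11).
  i = 5 (α = 4): (4−2)(4−9)(4−8)(4−3) = 2·(−5)·(−4)·1 = 40 ≡ 7, so v_5 = 7^{−1} = 8 (mod 11).
  v = [8, 1, 1, 4, 8].
Step 2: syndromes of r = [2, 5, 9, 4, 6] (all sums mod 11).
  S_0 = Σ v_i r_i = 8·2 + 1·5 + 1·9 + 4·4 + 8·6 = 94 ≡ 6.
  S_1 = Σ v_i α_i r_i = 8·2·2 + 1·9·5 + 1·8·9 + 4·3·4 + 8·4·6 = 389 ≡ 4.
  α_i^2 mod 11 = [4, 4, 9, 9, 5].
  S_2 = Σ v_i α_i^2 r_i = 8·4·2 + 1·4·5 + 1·9·9 + 4·9·4 + 8·5·6 = 549 ≡ 10.
  S = (6, 4, 10) ≠ 0, so r is not a codeword (an error is present).
Step 3: locate the error. For a single error e at position i, S_ℓ = v_i·e·α_i^ℓ, so α_err = S_1/S_0.
  S_0^{−1} = 6^{−1} = 2 (mod 11), so α_err = 4·2 = 8 ≡ 8 = α_3. Error position i = 3.
  Consistency check: S_2/S_1 = 10·3 = 30 ≡ 8 = α_err ✓ (single-error assumption holds).
Step 4: error magnitude e = S_0/v_3 = S_0·∏_{j≠3}(α_3 − α_j) = 6·1 = 6 ≡ 6 (mod 11).
Step 5: correct position 3: c_3 = r_3 − e = 9 − 6 ≡ 3 (mod 11). Hence c = [2, 5, 3, 4, 6].
  Check: interpolating c through the α_i gives m(x) = 9 + 2·x (degree < 2) with m(α_i) = c_i for every i, so c is indeed a codeword.


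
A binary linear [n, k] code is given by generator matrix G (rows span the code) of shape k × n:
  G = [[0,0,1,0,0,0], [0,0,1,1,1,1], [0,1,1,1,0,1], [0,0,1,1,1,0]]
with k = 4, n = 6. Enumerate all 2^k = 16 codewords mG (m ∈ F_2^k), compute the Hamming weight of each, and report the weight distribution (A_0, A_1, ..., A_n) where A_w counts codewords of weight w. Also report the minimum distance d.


Weight distribution: A_0 = 1, A_1 = 2, A_2 = 4, A_3 = 6, A_4 = 3. Minimum distance d = 1.

Enumerate all 2^4 = 16 messages m ∈ F_2^4.
For each, compute codeword c = mG in F_2^6, then tally its weight.
  m = 0000 → c = 000000, weight = 0.
  m = 1000 → c = 001000, weight = 1.
  m = 0100 → c = 001111, weight = 4.
  m = 1100 → c = 000111, weight = 3.
  m = 0010 → c = 011101, weight = 4.
  m = 1010 → c = 010101, weight = 3.
  m = 0110 → c = 010010, weight = 2.
  m = 1110 → c = 011010, weight = 3.
  m = 0001 → c = 001110, weight = 3.
  m = 1001 → c = 000110, weight = 2.
  m = 0101 → c = 000001, weight = 1.
  m = 1101 → c = 001001, weight = 2.
  m = 0011 → c = 010011, weight = 3.
  m = 1011 → c = 011011, weight = 4.
  m = 0111 → c = 011100, weight = 3.
  m = 1111 → c = 010100, weight = 2.
Tally weights:
  weight 0: 1 codewords.
  weight 1: 2 codewords.
  weight 2: 4 codewords.
  weight 3: 6 codewords.
  weight 4: 3 codewords.
Minimum distance d = smallest w > 0 with A_w > 0 = 1.
Sanity: Σ A_w = 16 = 2^4 = 16 ✓.


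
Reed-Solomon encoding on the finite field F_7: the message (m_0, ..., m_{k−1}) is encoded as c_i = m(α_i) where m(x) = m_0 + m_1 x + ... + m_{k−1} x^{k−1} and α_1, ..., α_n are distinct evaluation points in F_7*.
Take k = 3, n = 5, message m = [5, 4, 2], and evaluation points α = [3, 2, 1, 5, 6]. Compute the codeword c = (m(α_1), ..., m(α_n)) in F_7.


c = [0, 0, 4, 5, 3]

Message polynomial: m(x) = 5 + 4·x + 2·x^2 (mod 7).
For each evaluation point α_i, compute m(α_i) mod 7:
  α_1 = 3: Horner steps 2 → 3 → 0, so m(3) = 0.
  α_2 = 2: Horner steps 2 → 1 → 0, so m(2) = 0.
  α_3 = 1: Horner steps 2 → 6 → 4, so m(1) = 4.
  α_4 = 5: Horner steps 2 → 0 → 5, so m(5) = 5.
  α_5 = 6: Horner steps 2 → 2 → 3, so m(6) = 3.
Codeword c = [0, 0, 4, 5, 3] ∈ F_7^5.


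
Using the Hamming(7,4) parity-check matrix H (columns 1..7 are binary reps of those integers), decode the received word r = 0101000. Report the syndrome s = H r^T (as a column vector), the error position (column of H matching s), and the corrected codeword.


s = (1, 1, 0)^T, error position = 6, corrected codeword c = 0101010

Compute s = H r^T mod 2 one row at a time:
  s_1 = 1 + 0 + 0 + 0 = 1 ≡ 1 (mod 2).
  s_2 = 1 + 0 + 0 + 0 = 1 ≡ 1 (mod 2).
  s_3 = 0 + 0 + 0 + 0 = 0 ≡ 0 (mod 2).
s = (1, 1, 0)^T — this equals column 6 of H (binary 110), so error is at position 6.
Correct: flip bit 6 of r = 0101000 to get c = 0101010.


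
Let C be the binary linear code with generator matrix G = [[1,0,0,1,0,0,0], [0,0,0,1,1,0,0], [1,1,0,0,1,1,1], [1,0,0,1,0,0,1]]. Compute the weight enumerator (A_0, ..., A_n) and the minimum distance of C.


Weight distribution: A_0 = 1, A_1 = 1, A_2 = 4, A_3 = 4, A_4 = 3, A_5 = 3. Minimum distance d = 1.

Enumerate all 2^4 = 16 messages m ∈ F_2^4.
For each, compute codeword c = mG in F_2^7, then tally its weight.
  m = 0000 → c = 0000000, weight = 0.
  m = 1000 → c = 1001000, weight = 2.
  m = 0100 → c = 0001100, weight = 2.
  m = 1100 → c = 1000100, weight = 2.
  m = 0010 → c = 1100111, weight = 5.
  m = 1010 → c = 0101111, weight = 5.
  m = 0110 → c = 1101011, weight = 5.
  m = 1110 → c = 0100011, weight = 3.
  m = 0001 → c = 1001001, weight = 3.
  m = 1001 → c = 0000001, weight = 1.
  m = 0101 → c = 1000101, weight = 3.
  m = 1101 → c = 0001101, weight = 3.
  m = 0011 → c = 0101110, weight = 4.
  m = 1011 → c = 1100110, weight = 4.
  m = 0111 → c = 0100010, weight = 2.
  m = 1111 → c = 1101010, weight = 4.
Tally weights:
  weight 0: 1 codewords.
  weight 1: 1 codewords.
  weight 2: 4 codewords.
  weight 3: 4 codewords.
  weight 4: 3 codewords.
  weight 5: 3 codewords.
Minimum distance d = smallest w > 0 with A_w > 0 = 1.
Sanity: Σ A_w = 16 = 2^4 = 16 ✓.


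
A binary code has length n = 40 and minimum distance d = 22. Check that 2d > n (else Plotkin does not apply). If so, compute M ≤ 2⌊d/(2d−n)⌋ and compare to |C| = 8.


Plotkin bound M ≤ 10; given |C| = 8 ≤ bound (satisfied).

Check applicability: 2d = 44, n = 40.
2d − n = 4 > 0, so Plotkin applies.
Compute d/(2d−n) = 22/4 ≈ 5.5000.
⌊d/(2d−n)⌋ = 5.
Plotkin bound: M ≤ 2·5 = 10.
Given |C| = 8, check: satisfied.
This |C| is below the Plotkin bound.


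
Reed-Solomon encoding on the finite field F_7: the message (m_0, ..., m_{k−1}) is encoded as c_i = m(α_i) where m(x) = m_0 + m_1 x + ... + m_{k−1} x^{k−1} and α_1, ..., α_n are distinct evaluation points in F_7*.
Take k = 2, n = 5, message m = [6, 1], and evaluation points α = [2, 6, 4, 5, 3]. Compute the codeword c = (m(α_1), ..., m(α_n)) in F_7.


c = [1, 5, 3, 4, 2]

Message polynomial: m(x) = 6 + 1·x (mod 7).
For each evaluation point α_i, compute m(α_i) mod 7:
  α_1 = 2: Horner steps 1 → 1, so m(2) = 1.
  α_2 = 6: Horner steps 1 → 5, so m(6) = 5.
  α_3 = 4: Horner steps 1 → 3, so m(4) = 3.
  α_4 = 5: Horner steps 1 → 4, so m(5) = 4.
  α_5 = 3: Horner steps 1 → 2, so m(3) = 2.
Codeword c = [1, 5, 3, 4, 2] ∈ F_7^5.


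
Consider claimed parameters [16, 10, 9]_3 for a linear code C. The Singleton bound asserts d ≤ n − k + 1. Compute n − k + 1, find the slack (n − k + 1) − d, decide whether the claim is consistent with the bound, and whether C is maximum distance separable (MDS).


Singleton RHS = n − k + 1 = 7, slack = -2, bound violated (no such code; not MDS).

Singleton bound: d ≤ n − k + 1.
Here n = 16, k = 10, so n − k + 1 = 7.
Given d = 9, check d ≤ 7: NO.
Slack = (n − k + 1) − d = -2.
The slack is negative: d = 9 exceeds n − k + 1 = 7 by 2, so the Singleton bound is violated and no linear [16, 10, 9]_3 code can exist. In particular it is not MDS (MDS requires d = n − k + 1 exactly).
Description: the claimed parameters are [16, 10, 9]_3; such a code would be impossible (violates the Singleton bound).


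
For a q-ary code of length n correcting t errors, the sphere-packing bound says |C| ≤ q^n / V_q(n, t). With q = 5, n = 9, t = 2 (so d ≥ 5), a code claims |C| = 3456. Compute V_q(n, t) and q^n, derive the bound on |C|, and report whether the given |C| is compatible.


V_q(n, t) = 613, q^n = 1953125, Hamming bound = 3186, |C| = 3456 > bound (violated).

Step 1: Compute V_q(n, t) = Σ_{j=0}^2 C(n, j) (q−1)^j.
  j = 0: C(9,0)·(4)^0 = 1·1 = 1.
  j = 1: C(9,1)·(4)^1 = 9·4 = 36.
  j = 2: C(9,2)·(4)^2 = 36·16 = 576.
  V_q(n, t) = 1 + 36 + 576 = 613.
Step 2: q^n = 5^9 = 1953125.
Step 3: Hamming bound ⌊q^n / V_q(n,t)⌋ = ⌊1953125/613⌋ = 3186.
Step 4: Compare |C| = 3456 to 3186: violated.
The claimed |C| lies above the Hamming bound, so no 5-ary code of length 9 with d ≥ 5 can have 3456 codewords.


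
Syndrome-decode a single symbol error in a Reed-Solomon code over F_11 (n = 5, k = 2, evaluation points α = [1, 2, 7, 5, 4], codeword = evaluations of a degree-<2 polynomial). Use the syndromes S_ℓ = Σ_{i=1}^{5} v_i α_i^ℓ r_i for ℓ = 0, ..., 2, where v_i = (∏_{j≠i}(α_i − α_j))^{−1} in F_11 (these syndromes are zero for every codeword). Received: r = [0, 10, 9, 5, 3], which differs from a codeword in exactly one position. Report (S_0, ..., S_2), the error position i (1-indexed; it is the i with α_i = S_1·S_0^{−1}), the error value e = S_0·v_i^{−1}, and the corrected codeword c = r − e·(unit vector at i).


S = (6, 6, 6), error at position 1, error magnitude e = 3, c = [8, 10, 9, 5, 3].

Step 1: column multipliers v_i = (∏_{j≠i}(α_i − α_j))^{−1} mod 11.
  i = 1 (α = 1): (1−2)(1−7)(1−5)(1−4) = (−1)·(−6)·(−4)·(−3) = 72 ≡ 6, so v_1 = 6^{−1} = 2 (mod 11).
  i = 2 (α = 2): (2−1)(2−7)(2−5)(2−4) = 1·(−5)·(−3)·(−2) = −30 ≡ 3, so v_2 = 3^{−1} = 4 (mod 11).
  i = 3 (α = 7): (7−1)(7−2)(7−5)(7−4) = 6·5·2·3 = 180 ≡ 4, so v_3 = 4^{−1} = 3 (mod 11).
  i = 4 (α = 5): (5−1)(5−2)(5−7)(5−4) = 4·3·(−2)·1 = −24 ≡ 9, so v_4 = 9^{−1} = 5 (mod 11).
  i = 5 (α = 4): (4−1)(4−2)(4−7)(4−5) = 3·2·(−3)·(−1) = 18 ≡ 7, so v_5 = 7^{−1} = 8 (mod 11).
  v = [2, 4, 3, 5, 8].
Step 2: syndromes of r = [0, 10, 9, 5, 3] (all sums mod 11).
  S_0 = Σ v_i r_i = 2·0 + 4·10 + 3·9 + 5·5 + 8·3 = 116 ≡ 6.
  S_1 = Σ v_i α_i r_i = 2·1·0 + 4·2·10 + 3·7·9 + 5·5·5 + 8·4·3 = 490 ≡ 6.
  α_i^2 mod 11 = [1, 4, 5, 3, 5].
  S_2 = Σ v_i α_i^2 r_i = 2·1·0 + 4·4·10 + 3·5·9 + 5·3·5 + 8·5·3 = 490 ≡ 6.
  S = (6, 6, 6) ≠ 0, so r is not a codeword (an error is present).
Step 3: locate the error. For a single error e at position i, S_ℓ = v_i·e·α_i^ℓ, so α_err = S_1/S_0.
  S_0^{−1} = 6^{−1} = 2 (mod 11), so α_err = 6·2 = 12 ≡ 1 = α_1. Error position i = 1.
  Consistency check: S_2/S_1 = 6·2 = 12 ≡ 1 = α_err ✓ (single-error assumption holds).
Step 4: error magnitude e = S_0/v_1 = S_0·∏_{j≠1}(α_1 − α_j) = 6·6 = 36 ≡ 3 (mod 11).
Step 5: correct position 1: c_1 = r_1 − e = 0 − 3 ≡ 8 (mod 11). Hence c = [8, 10, 9, 5, 3].
  Check: interpolating c through the α_i gives m(x) = 6 + 2·x (degree < 2) with m(α_i) = c_i for every i, so c is indeed a codeword.


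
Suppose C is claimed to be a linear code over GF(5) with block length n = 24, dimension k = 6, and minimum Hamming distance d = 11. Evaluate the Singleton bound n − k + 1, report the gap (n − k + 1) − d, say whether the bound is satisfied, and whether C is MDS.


Singleton RHS = n − k + 1 = 19, slack = 8, bound satisfied, not MDS.

Singleton bound: d ≤ n − k + 1.
Here n = 24, k = 6, so n − k + 1 = 19.
Given d = 11, check d ≤ 19: YES.
Slack = (n − k + 1) − d = 8.
The code is NOT MDS (slack = 8 > 0).
Description: the claimed parameters are [24, 6, 11]_5; such a code would be non-MDS.


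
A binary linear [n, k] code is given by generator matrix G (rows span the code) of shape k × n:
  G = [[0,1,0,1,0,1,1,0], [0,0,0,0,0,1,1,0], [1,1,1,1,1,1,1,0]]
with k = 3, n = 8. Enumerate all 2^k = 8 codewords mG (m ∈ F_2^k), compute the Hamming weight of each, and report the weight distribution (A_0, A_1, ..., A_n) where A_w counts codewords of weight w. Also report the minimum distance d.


Weight distribution: A_0 = 1, A_2 = 2, A_3 = 1, A_4 = 1, A_5 = 2, A_7 = 1. Minimum distance d = 2.

Enumerate all 2^3 = 8 messages m ∈ F_2^3.
For each, compute codeword c = mG in F_2^8, then tally its weight.
  m = 000 → c = 00000000, weight = 0.
  m = 100 → c = 01010110, weight = 4.
  m = 010 → c = 00000110, weight = 2.
  m = 110 → c = 01010000, weight = 2.
  m = 001 → c = 11111110, weight = 7.
  m = 101 → c = 10101000, weight = 3.
  m = 011 → c = 11111000, weight = 5.
  m = 111 → c = 10101110, weight = 5.
Tally weights:
  weight 0: 1 codewords.
  weight 2: 2 codewords.
  weight 3: 1 codewords.
  weight 4: 1 codewords.
  weight 5: 2 codewords.
  weight 7: 1 codewords.
Minimum distance d = smallest w > 0 with A_w > 0 = 2.
Sanity: Σ A_w = 8 = 2^3 = 8 ✓.


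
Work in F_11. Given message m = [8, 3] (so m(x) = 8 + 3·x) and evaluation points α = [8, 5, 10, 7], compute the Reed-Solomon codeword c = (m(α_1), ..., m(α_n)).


c = [10, 1, 5, 7]

Message polynomial: m(x) = 8 + 3·x (mod 11).
For each evaluation point α_i, compute m(α_i) mod 11:
  α_1 = 8: Horner steps 3 → 10, so m(8) = 10.
  α_2 = 5: Horner steps 3 → 1, so m(5) = 1.
  α_3 = 10: Horner steps 3 → 5, so m(10) = 5.
  α_4 = 7: Horner steps 3 → 7, so m(7) = 7.
Codeword c = [10, 1, 5, 7] ∈ F_11^4.


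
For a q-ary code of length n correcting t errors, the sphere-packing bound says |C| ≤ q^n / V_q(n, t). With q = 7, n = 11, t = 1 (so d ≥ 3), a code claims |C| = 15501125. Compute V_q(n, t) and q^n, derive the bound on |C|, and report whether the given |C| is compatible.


V_q(n, t) = 67, q^n = 1977326743, Hamming bound = 29512339, |C| = 15501125 ≤ bound (satisfied).

Step 1: Compute V_q(n, t) = Σ_{j=0}^1 C(n, j) (q−1)^j.
  j = 0: C(11,0)·(6)^0 = 1·1 = 1.
  j = 1: C(11,1)·(6)^1 = 11·6 = 66.
  V_q(n, t) = 1 + 66 = 67.
Step 2: q^n = 7^11 = 1977326743.
Step 3: Hamming bound ⌊q^n / V_q(n,t)⌋ = ⌊1977326743/67⌋ = 29512339.
Step 4: Compare |C| = 15501125 to 29512339: satisfied.
The claimed |C| lies below the Hamming bound.


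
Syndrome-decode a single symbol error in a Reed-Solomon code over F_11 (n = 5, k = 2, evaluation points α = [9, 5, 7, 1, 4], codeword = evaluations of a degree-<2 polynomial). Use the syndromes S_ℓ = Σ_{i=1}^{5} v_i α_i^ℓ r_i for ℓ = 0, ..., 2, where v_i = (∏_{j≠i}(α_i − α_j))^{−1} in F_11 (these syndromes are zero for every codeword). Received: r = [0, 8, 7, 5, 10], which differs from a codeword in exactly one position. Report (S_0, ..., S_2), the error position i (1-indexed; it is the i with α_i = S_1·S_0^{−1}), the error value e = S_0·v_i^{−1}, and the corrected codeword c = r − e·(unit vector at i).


S = (5, 2, 3), error at position 3, error magnitude e = 3, c = [0, 8, 4, 5, 10].

Step 1: column multipliers v_i = (∏_{j≠i}(α_i − α_j))^{−1} mod 11.
  i = 1 (α = 9): (9−5)(9−7)(9−1)(9−4) = 4·2·8·5 = 320 ≡ 1, so v_1 = 1^{−1} = 1 (mod 11).
  i = 2 (α = 5): (5−9)(5−7)(5−1)(5−4) = (−4)·(−2)·4·1 = 32 ≡ 10, so v_2 = 10^{−1} = 10 (mod 11).
  i = 3 (α = 7): (7−9)(7−5)(7−1)(7−4) = (−2)·2·6·3 = −72 ≡ 5, so v_3 = 5^{−1} = 9 (mod 11).
  i = 4 (α = 1): (1−9)(1−5)(1−7)(1−4) = (−8)·(−4)·(−6)·(−3) = 576 ≡ 4, so v_4 = 4^{−1} = 3 (mod 11).
  i = 5 (α = 4): (4−9)(4−5)(4−7)(4−1) = (−5)·(−1)·(−3)·3 = −45 ≡ 10, so v_5 = 10^{−1} = 10 (mod 11).
  v = [1, 10, 9, 3, 10].
Step 2: syndromes of r = [0, 8, 7, 5, 10] (all sums mod 11).
  S_0 = Σ v_i r_i = 1·0 + 10·8 + 9·7 + 3·5 + 10·10 = 258 ≡ 5.
  S_1 = Σ v_i α_i r_i = 1·9·0 + 10·5·8 + 9·7·7 + 3·1·5 + 10·4·10 = 1256 ≡ 2.
  α_i^2 mod 11 = [4, 3, 5, 1, 5].
  S_2 = Σ v_i α_i^2 r_i = 1·4·0 + 10·3·8 + 9·5·7 + 3·1·5 + 10·5·10 = 1070 ≡ 3.
  S = (5, 2, 3) ≠ 0, so r is not a codeword (an error is present).
Step 3: locate the error. For a single error e at position i, S_ℓ = v_i·e·α_i^ℓ, so α_err = S_1/S_0.
  S_0^{−1} = 5^{−1} = 9 (mod 11), so α_err = 2·9 = 18 ≡ 7 = α_3. Error position i = 3.
  Consistency check: S_2/S_1 = 3·6 = 18 ≡ 7 = α_err ✓ (single-error assumption holds).
Step 4: error magnitude e = S_0/v_3 = S_0·∏_{j≠3}(α_3 − α_j) = 5·5 = 25 ≡ 3 (mod 11).
Step 5: correct position 3: c_3 = r_3 − e = 7 − 3 ≡ 4 (mod 11). Hence c = [0, 8, 4, 5, 10].
  Check: interpolating c through the α_i gives m(x) = 7 + 9·x (degree < 2) with m(α_i) = c_i for every i, so c is indeed a codeword.


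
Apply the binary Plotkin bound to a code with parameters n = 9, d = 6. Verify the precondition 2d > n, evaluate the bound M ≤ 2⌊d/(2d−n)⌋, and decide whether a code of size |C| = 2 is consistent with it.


Plotkin bound M ≤ 4; given |C| = 2 ≤ bound (satisfied).

Check applicability: 2d = 12, n = 9.
2d − n = 3 > 0, so Plotkin applies.
Compute d/(2d−n) = 6/3 ≈ 2.0000.
⌊d/(2d−n)⌋ = 2.
Plotkin bound: M ≤ 2·2 = 4.
Given |C| = 2, check: satisfied.
This |C| is below the Plotkin bound.


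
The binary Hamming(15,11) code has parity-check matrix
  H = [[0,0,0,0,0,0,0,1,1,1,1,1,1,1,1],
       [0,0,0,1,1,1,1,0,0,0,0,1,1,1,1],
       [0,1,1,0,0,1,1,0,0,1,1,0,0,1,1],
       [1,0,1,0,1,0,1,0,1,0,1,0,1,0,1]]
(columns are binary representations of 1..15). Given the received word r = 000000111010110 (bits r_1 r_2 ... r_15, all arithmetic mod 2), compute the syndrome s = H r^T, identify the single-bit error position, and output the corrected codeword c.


s = (1, 1, 1, 0)^T, error position = 14, corrected codeword c = 000000111010100

Compute s = H r^T mod 2 one row at a time:
  s_1 = 1 + 1 + 0 + 1 + 0 + 1 + 1 + 0 = 5 ≡ 1 (mod 2).
  s_2 = 0 + 0 + 0 + 1 + 0 + 1 + 1 + 0 = 3 ≡ 1 (mod 2).
  s_3 = 0 + 0 + 0 + 1 + 0 + 1 + 1 + 0 = 3 ≡ 1 (mod 2).
  s_4 = 0 + 0 + 0 + 1 + 1 + 1 + 1 + 0 = 4 ≡ 0 (mod 2).
s = (1, 1, 1, 0)^T — this equals column 14 of H (binary 1110), so error is at position 14.
Correct: flip bit 14 of r = 000000111010110 to get c = 000000111010100.


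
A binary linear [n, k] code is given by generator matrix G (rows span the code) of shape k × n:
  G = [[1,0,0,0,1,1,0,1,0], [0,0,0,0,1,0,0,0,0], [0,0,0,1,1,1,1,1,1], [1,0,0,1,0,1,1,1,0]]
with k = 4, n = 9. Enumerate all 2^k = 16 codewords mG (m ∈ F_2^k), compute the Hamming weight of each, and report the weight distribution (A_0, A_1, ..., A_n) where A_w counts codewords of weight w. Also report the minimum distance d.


Weight distribution: A_0 = 1, A_1 = 1, A_2 = 2, A_3 = 4, A_4 = 3, A_5 = 3, A_6 = 2. Minimum distance d = 1.

Enumerate all 2^4 = 16 messages m ∈ F_2^4.
For each, compute codeword c = mG in F_2^9, then tally its weight.
  m = 0000 → c = 000000000, weight = 0.
  m = 1000 → c = 100011010, weight = 4.
  m = 0100 → c = 000010000, weight = 1.
  m = 1100 → c = 100001010, weight = 3.
  m = 0010 → c = 000111111, weight = 6.
  m = 1010 → c = 100100101, weight = 4.
  m = 0110 → c = 000101111, weight = 5.
  m = 1110 → c = 100110101, weight = 5.
  m = 0001 → c = 100101110, weight = 5.
  m = 1001 → c = 000110100, weight = 3.
  m = 0101 → c = 100111110, weight = 6.
  m = 1101 → c = 000100100, weight = 2.
  m = 0011 → c = 100010001, weight = 3.
  m = 1011 → c = 000001011, weight = 3.
  m = 0111 → c = 100000001, weight = 2.
  m = 1111 → c = 000011011, weight = 4.
Tally weights:
  weight 0: 1 codewords.
  weight 1: 1 codewords.
  weight 2: 2 codewords.
  weight 3: 4 codewords.
  weight 4: 3 codewords.
  weight 5: 3 codewords.
  weight 6: 2 codewords.
Minimum distance d = smallest w > 0 with A_w > 0 = 1.
Sanity: Σ A_w = 16 = 2^4 = 16 ✓.


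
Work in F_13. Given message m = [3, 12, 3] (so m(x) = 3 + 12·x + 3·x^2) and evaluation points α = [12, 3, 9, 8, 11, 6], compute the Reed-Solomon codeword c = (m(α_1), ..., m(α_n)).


c = [7, 1, 3, 5, 4, 1]

Message polynomial: m(x) = 3 + 12·x + 3·x^2 (mod 13).
For each evaluation point α_i, compute m(α_i) mod 13:
  α_1 = 12: Horner steps 3 → 9 → 7, so m(12) = 7.
  α_2 = 3: Horner steps 3 → 8 → 1, so m(3) = 1.
  α_3 = 9: Horner steps 3 → 0 → 3, so m(9) = 3.
  α_4 = 8: Horner steps 3 → 10 → 5, so m(8) = 5.
  α_5 = 11: Horner steps 3 → 6 → 4, so m(11) = 4.
  α_6 = 6: Horner steps 3 → 4 → 1, so m(6) = 1.
Codeword c = [7, 1, 3, 5, 4, 1] ∈ F_13^6.


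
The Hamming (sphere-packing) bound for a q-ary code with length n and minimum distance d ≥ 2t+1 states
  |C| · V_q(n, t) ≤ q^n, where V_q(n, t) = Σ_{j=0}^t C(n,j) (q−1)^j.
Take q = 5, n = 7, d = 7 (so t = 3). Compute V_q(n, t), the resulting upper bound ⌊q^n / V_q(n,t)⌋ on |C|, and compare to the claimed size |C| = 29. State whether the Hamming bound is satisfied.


V_q(n, t) = 2605, q^n = 78125, Hamming bound = 29, |C| = 29 ≤ bound (satisfied).

Step 1: Compute V_q(n, t) = Σ_{j=0}^3 C(n, j) (q−1)^j.
  j = 0: C(7,0)·(4)^0 = 1·1 = 1.
  j = 1: C(7,1)·(4)^1 = 7·4 = 28.
  j = 2: C(7,2)·(4)^2 = 21·16 = 336.
  j = 3: C(7,3)·(4)^3 = 35·64 = 2240.
  V_q(n, t) = 1 + 28 + 336 + 2240 = 2605.
Step 2: q^n = 5^7 = 78125.
Step 3: Hamming bound ⌊q^n / V_q(n,t)⌋ = ⌊78125/2605⌋ = 29.
Step 4: Compare |C| = 29 to 29: satisfied.
The claimed |C| lies at the Hamming bound (tight).


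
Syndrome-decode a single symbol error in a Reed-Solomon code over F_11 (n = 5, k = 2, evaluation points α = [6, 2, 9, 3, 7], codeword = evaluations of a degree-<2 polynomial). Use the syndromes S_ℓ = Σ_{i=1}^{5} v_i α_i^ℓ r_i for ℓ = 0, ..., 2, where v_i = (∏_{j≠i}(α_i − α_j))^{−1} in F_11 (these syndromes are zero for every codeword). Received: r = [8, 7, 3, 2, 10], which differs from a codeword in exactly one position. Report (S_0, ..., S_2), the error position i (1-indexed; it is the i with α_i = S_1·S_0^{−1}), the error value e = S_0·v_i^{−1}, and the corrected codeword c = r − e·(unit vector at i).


S = (5, 10, 9), error at position 2, error magnitude e = 7, c = [8, 0, 3, 2, 10].

Step 1: column multipliers v_i = (∏_{j≠i}(α_i − α_j))^{−1} mod 11.
  i = 1 (α = 6): (6−2)(6−9)(6−3)(6−7) = 4·(−3)·3·(−1) = 36 ≡ 3, so v_1 = 3^{−1} = 4 (mod 11).
  i = 2 (α = 2): (2−6)(2−9)(2−3)(2−7) = (−4)·(−7)·(−1)·(−5) = 140 ≡ 8, so v_2 = 8^{−1} = 7 (mod 11).
  i = 3 (α = 9): (9−6)(9−2)(9−3)(9−7) = 3·7·6·2 = 252 ≡ 10, so v_3 = 10^{−1} = 10 (mod 11).
  i = 4 (α = 3): (3−6)(3−2)(3−9)(3−7) = (−3)·1·(−6)·(−4) = −72 ≡ 5, so v_4 = 5^{−1} = 9 (mod 11).
  i = 5 (α = 7): (7−6)(7−2)(7−9)(7−3) = 1·5·(−2)·4 = −40 ≡ 4, so v_5 = 4^{−1} = 3 (mod 11).
  v = [4, 7, 10, 9, 3].
Step 2: syndromes of r = [8, 7, 3, 2, 10] (all sums mod 11).
  S_0 = Σ v_i r_i = 4·8 + 7·7 + 10·3 + 9·2 + 3·10 = 159 ≡ 5.
  S_1 = Σ v_i α_i r_i = 4·6·8 + 7·2·7 + 10·9·3 + 9·3·2 + 3·7·10 = 824 ≡ 10.
  α_i^2 mod 11 = [3, 4, 4, 9, 5].
  S_2 = Σ v_i α_i^2 r_i = 4·3·8 + 7·4·7 + 10·4·3 + 9·9·2 + 3·5·10 = 724 ≡ 9.
  S = (5, 10, 9) ≠ 0, so r is not a codeword (an error is present).
Step 3: locate the error. For a single error e at position i, S_ℓ = v_i·e·α_i^ℓ, so α_err = S_1/S_0.
  S_0^{−1} = 5^{−1} = 9 (mod 11), so α_err = 10·9 = 90 ≡ 2 = α_2. Error position i = 2.
  Consistency check: S_2/S_1 = 9·10 = 90 ≡ 2 = α_err ✓ (single-error assumption holds).
Step 4: error magnitude e = S_0/v_2 = S_0·∏_{j≠2}(α_2 − α_j) = 5·8 = 40 ≡ 7 (mod 11).
Step 5: correct position 2: c_2 = r_2 − e = 7 − 7 ≡ 0 (mod 11). Hence c = [8, 0, 3, 2, 10].
  Check: interpolating c through the α_i gives m(x) = 7 + 2·x (degree < 2) with m(α_i) = c_i for every i, so c is indeed a codeword.


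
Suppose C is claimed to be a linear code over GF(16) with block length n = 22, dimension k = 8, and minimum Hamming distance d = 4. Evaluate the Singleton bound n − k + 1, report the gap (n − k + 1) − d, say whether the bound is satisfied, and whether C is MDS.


Singleton RHS = n − k + 1 = 15, slack = 11, bound satisfied, not MDS.

Singleton bound: d ≤ n − k + 1.
Here n = 22, k = 8, so n − k + 1 = 15.
Given d = 4, check d ≤ 15: YES.
Slack = (n − k + 1) − d = 11.
The code is NOT MDS (slack = 11 > 0).
Description: the claimed parameters are [22, 8, 4]_16; such a code would be non-MDS.


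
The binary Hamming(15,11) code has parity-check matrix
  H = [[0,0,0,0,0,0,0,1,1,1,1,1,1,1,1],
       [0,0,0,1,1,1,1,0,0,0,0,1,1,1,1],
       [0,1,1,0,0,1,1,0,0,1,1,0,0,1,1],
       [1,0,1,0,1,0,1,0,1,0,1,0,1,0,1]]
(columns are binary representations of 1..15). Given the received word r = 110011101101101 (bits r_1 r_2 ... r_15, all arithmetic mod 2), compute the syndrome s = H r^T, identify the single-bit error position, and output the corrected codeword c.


s = (1, 0, 1, 0)^T, error position = 10, corrected codeword c = 110011101001101

Compute s = H r^T mod 2 one row at a time:
  s_1 = 0 + 1 + 1 + 0 + 1 + 1 + 0 + 1 = 5 ≡ 1 (mod 2).
  s_2 = 0 + 1 + 1 + 1 + 1 + 1 + 0 + 1 = 6 ≡ 0 (mod 2).
  s_3 = 1 + 0 + 1 + 1 + 1 + 0 + 0 + 1 = 5 ≡ 1 (mod 2).
  s_4 = 1 + 0 + 1 + 1 + 1 + 0 + 1 + 1 = 6 ≡ 0 (mod 2).
s = (1, 0, 1, 0)^T — this equals column 10 of H (binary 1010), so error is at position 10.
Correct: flip bit 10 of r = 110011101101101 to get c = 110011101001101.


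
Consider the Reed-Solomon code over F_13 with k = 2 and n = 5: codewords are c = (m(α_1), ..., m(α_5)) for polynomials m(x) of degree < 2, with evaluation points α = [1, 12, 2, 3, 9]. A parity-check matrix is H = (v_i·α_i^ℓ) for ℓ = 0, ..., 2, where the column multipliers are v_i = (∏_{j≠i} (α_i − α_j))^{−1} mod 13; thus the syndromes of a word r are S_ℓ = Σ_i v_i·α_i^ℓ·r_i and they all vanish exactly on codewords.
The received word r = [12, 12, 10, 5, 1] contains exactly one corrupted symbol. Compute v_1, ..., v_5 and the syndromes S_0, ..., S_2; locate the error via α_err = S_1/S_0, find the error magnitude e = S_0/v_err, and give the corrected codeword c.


S = (7, 7, 7), error at position 1, error magnitude e = 10, c = [2, 12, 10, 5, 1].

Step 1: column multipliers v_i = (∏_{j≠i}(α_i − α_j))^{−1} mod 13.
  i = 1 (α = 1): (1−12)(1−2)(1−3)(1−9) = (−11)·(−1)·(−2)·(−8) = 176 ≡ 7, so v_1 = 7^{−1} = 2 (mod 13).
  i = 2 (α = 12): (12−1)(12−2)(12−3)(12−9) = 11·10·9·3 = 2970 ≡ 6, so v_2 = 6^{−1} = 11 (mod 13).
  i = 3 (α = 2): (2−1)(2−12)(2−3)(2−9) = 1·(−10)·(−1)·(−7) = −70 ≡ 8, so v_3 = 8^{−1} = 5 (mod 13).
  i = 4 (α = 3): (3−1)(3−12)(3−2)(3−9) = 2·(−9)·1·(−6) = 108 ≡ 4, so v_4 = 4^{−1} = 10 (mod 13).
  i = 5 (α = 9): (9−1)(9−12)(9−2)(9−3) = 8·(−3)·7·6 = −1008 ≡ 6, so v_5 = 6^{−1} = 11 (mod 13).
  v = [2, 11, 5, 10, 11].
Step 2: syndromes of r = [12, 12, 10, 5, 1] (all sums mod 13).
  S_0 = Σ v_i r_i = 2·12 + 11·12 + 5·10 + 10·5 + 11·1 = 267 ≡ 7.
  S_1 = Σ v_i α_i r_i = 2·1·12 + 11·12·12 + 5·2·10 + 10·3·5 + 11·9·1 = 1957 ≡ 7.
  α_i^2 mod 13 = [1, 1, 4, 9, 3].
  S_2 = Σ v_i α_i^2 r_i = 2·1·12 + 11·1·12 + 5·4·10 + 10·9·5 + 11·3·1 = 839 ≡ 7.
  S = (7, 7, 7) ≠ 0, so r is not a codeword (an error is present).
Step 3: locate the error. For a single error e at position i, S_ℓ = v_i·e·α_i^ℓ, so α_err = S_1/S_0.
  S_0^{−1} = 7^{−1} = 2 (mod 13), so α_err = 7·2 = 14 ≡ 1 = α_1. Error position i = 1.
  Consistency check: S_2/S_1 = 7·2 = 14 ≡ 1 = α_err ✓ (single-error assumption holds).
Step 4: error magnitude e = S_0/v_1 = S_0·∏_{j≠1}(α_1 − α_j) = 7·7 = 49 ≡ 10 (mod 13).
Step 5: correct position 1: c_1 = r_1 − e = 12 − 10 ≡ 2 (mod 13). Hence c = [2, 12, 10, 5, 1].
  Check: interpolating c through the α_i gives m(x) = 7 + 8·x (degree < 2) with m(α_i) = c_i for every i, so c is indeed a codeword.


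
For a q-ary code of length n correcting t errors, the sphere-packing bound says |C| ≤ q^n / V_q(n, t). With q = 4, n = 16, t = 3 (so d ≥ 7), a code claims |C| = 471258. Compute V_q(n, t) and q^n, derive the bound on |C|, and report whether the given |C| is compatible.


V_q(n, t) = 16249, q^n = 4294967296, Hamming bound = 264321, |C| = 471258 > bound (violated).

Step 1: Compute V_q(n, t) = Σ_{j=0}^3 C(n, j) (q−1)^j.
  j = 0: C(16,0)·(3)^0 = 1·1 = 1.
  j = 1: C(16,1)·(3)^1 = 16·3 = 48.
  j = 2: C(16,2)·(3)^2 = 120·9 = 1080.
  j = 3: C(16,3)·(3)^3 = 560·27 = 15120.
  V_q(n, t) = 1 + 48 + 1080 + 15120 = 16249.
Step 2: q^n = 4^16 = 4294967296.
Step 3: Hamming bound ⌊q^n / V_q(n,t)⌋ = ⌊4294967296/16249⌋ = 264321.
Step 4: Compare |C| = 471258 to 264321: violated.
The claimed |C| lies above the Hamming bound, so no 4-ary code of length 16 with d ≥ 7 can have 471258 codewords.


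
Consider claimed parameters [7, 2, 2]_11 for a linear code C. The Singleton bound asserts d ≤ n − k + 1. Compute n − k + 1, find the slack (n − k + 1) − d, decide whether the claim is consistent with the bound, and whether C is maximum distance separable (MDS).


Singleton RHS = n − k + 1 = 6, slack = 4, bound satisfied, not MDS.

Singleton bound: d ≤ n − k + 1.
Here n = 7, k = 2, so n − k + 1 = 6.
Given d = 2, check d ≤ 6: YES.
Slack = (n − k + 1) − d = 4.
The code is NOT MDS (slack = 4 > 0).
Description: the claimed parameters are [7, 2, 2]_11; such a code would be non-MDS.


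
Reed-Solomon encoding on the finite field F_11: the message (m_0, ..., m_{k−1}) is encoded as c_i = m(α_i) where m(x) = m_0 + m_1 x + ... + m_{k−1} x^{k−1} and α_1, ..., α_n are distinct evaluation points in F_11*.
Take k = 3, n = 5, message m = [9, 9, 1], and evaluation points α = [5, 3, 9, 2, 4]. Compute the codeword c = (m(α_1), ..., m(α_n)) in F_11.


c = [2, 1, 6, 9, 6]

Message polynomial: m(x) = 9 + 9·x + 1·x^2 (mod 11).
For each evaluation point α_i, compute m(α_i) mod 11:
  α_1 = 5: Horner steps 1 → 3 → 2, so m(5) = 2.
  α_2 = 3: Horner steps 1 → 1 → 1, so m(3) = 1.
  α_3 = 9: Horner steps 1 → 7 → 6, so m(9) = 6.
  α_4 = 2: Horner steps 1 → 0 → 9, so m(2) = 9.
  α_5 = 4: Horner steps 1 → 2 → 6, so m(4) = 6.
Codeword c = [2, 1, 6, 9, 6] ∈ F_11^5.


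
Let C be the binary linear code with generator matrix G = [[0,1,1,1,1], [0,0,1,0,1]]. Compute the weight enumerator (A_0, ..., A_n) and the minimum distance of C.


Weight distribution: A_0 = 1, A_2 = 2, A_4 = 1. Minimum distance d = 2.

Enumerate all 2^2 = 4 messages m ∈ F_2^2.
For each, compute codeword c = mG in F_2^5, then tally its weight.
  m = 00 → c = 00000, weight = 0.
  m = 10 → c = 01111, weight = 4.
  m = 01 → c = 00101, weight = 2.
  m = 11 → c = 01010, weight = 2.
Tally weights:
  weight 0: 1 codewords.
  weight 2: 2 codewords.
  weight 4: 1 codewords.
Minimum distance d = smallest w > 0 with A_w > 0 = 2.
Sanity: Σ A_w = 4 = 2^2 = 4 ✓.
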